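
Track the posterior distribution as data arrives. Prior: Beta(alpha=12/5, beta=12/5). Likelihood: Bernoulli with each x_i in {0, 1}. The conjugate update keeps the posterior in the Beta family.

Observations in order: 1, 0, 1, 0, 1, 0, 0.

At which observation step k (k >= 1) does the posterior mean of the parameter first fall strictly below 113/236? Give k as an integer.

obs 1: x=1 → posterior Beta(17/5, 12/5)
obs 2: x=0 → posterior Beta(17/5, 17/5)
obs 3: x=1 → posterior Beta(22/5, 17/5)
obs 4: x=0 → posterior Beta(22/5, 22/5)
obs 5: x=1 → posterior Beta(27/5, 22/5)
obs 6: x=0 → posterior Beta(27/5, 27/5)
obs 7: x=0 → posterior Beta(27/5, 32/5)

k = 7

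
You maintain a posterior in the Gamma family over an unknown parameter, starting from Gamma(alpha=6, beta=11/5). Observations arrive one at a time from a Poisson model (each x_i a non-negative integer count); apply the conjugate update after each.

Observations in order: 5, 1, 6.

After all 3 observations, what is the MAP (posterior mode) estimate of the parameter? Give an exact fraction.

obs 1: x=5 → posterior Gamma(11, 16/5)
obs 2: x=1 → posterior Gamma(12, 21/5)
obs 3: x=6 → posterior Gamma(18, 26/5)

85/26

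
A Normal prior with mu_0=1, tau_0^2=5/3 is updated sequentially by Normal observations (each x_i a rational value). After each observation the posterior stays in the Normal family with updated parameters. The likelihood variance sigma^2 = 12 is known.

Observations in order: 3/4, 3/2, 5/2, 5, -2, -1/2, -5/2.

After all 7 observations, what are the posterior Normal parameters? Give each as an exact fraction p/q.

obs 1: x=3/4 → posterior Normal(159/164, 60/41)
obs 2: x=3/2 → posterior Normal(189/184, 30/23)
obs 3: x=5/2 → posterior Normal(239/204, 20/17)
obs 4: x=5 → posterior Normal(339/224, 15/14)
obs 5: x=-2 → posterior Normal(299/244, 60/61)
obs 6: x=-1/2 → posterior Normal(289/264, 10/11)
obs 7: x=-5/2 → posterior Normal(239/284, 60/71)

mu_0=239/284, tau_0^2=60/71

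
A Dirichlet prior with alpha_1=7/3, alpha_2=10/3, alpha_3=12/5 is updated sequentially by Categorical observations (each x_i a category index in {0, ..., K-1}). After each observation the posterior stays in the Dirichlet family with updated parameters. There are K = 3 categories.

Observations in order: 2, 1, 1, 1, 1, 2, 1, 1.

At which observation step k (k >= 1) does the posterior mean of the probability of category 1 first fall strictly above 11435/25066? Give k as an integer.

obs 1: x=2 → posterior Dirichlet(7/3, 10/3, 17/5)
obs 2: x=1 → posterior Dirichlet(7/3, 13/3, 17/5)
obs 3: x=1 → posterior Dirichlet(7/3, 16/3, 17/5)
obs 4: x=1 → posterior Dirichlet(7/3, 19/3, 17/5)
obs 5: x=1 → posterior Dirichlet(7/3, 22/3, 17/5)
obs 6: x=2 → posterior Dirichlet(7/3, 22/3, 22/5)
obs 7: x=1 → posterior Dirichlet(7/3, 25/3, 22/5)
obs 8: x=1 → posterior Dirichlet(7/3, 28/3, 22/5)

k = 3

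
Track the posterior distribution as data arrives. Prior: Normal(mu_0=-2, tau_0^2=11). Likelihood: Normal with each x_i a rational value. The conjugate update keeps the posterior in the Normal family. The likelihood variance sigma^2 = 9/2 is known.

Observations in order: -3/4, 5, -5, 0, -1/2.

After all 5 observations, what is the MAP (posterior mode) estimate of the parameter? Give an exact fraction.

obs 1: x=-3/4 → posterior Normal(-69/62, 99/31)
obs 2: x=5 → posterior Normal(151/106, 99/53)
obs 3: x=-5 → posterior Normal(-23/50, 33/25)
obs 4: x=0 → posterior Normal(-69/194, 99/97)
obs 5: x=-1/2 → posterior Normal(-13/34, 99/119)

-13/34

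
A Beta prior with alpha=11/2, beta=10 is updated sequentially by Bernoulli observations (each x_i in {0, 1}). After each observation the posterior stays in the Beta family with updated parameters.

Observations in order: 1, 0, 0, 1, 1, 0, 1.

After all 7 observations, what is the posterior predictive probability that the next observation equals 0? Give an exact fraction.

26/45

obs 1: x=1 → posterior Beta(13/2, 10)
obs 2: x=0 → posterior Beta(13/2, 11)
obs 3: x=0 → posterior Beta(13/2, 12)
obs 4: x=1 → posterior Beta(15/2, 12)
obs 5: x=1 → posterior Beta(17/2, 12)
obs 6: x=0 → posterior Beta(17/2, 13)
obs 7: x=1 → posterior Beta(19/2, 13)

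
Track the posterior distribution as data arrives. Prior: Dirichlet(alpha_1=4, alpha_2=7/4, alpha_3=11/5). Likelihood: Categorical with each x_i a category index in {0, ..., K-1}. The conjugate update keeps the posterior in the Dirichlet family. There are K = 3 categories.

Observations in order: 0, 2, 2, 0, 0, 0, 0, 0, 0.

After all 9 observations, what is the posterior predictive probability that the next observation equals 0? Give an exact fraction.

220/339

obs 1: x=0 → posterior Dirichlet(5, 7/4, 11/5)
obs 2: x=2 → posterior Dirichlet(5, 7/4, 16/5)
obs 3: x=2 → posterior Dirichlet(5, 7/4, 21/5)
obs 4: x=0 → posterior Dirichlet(6, 7/4, 21/5)
obs 5: x=0 → posterior Dirichlet(7, 7/4, 21/5)
obs 6: x=0 → posterior Dirichlet(8, 7/4, 21/5)
obs 7: x=0 → posterior Dirichlet(9, 7/4, 21/5)
obs 8: x=0 → posterior Dirichlet(10, 7/4, 21/5)
obs 9: x=0 → posterior Dirichlet(11, 7/4, 21/5)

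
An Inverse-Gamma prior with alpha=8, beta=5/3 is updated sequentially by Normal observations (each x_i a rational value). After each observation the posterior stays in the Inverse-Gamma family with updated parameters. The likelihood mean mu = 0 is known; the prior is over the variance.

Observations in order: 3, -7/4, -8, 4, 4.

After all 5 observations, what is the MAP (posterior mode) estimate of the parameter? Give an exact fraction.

5347/1104

obs 1: x=3 → posterior Inverse-Gamma(17/2, 37/6)
obs 2: x=-7/4 → posterior Inverse-Gamma(9, 739/96)
obs 3: x=-8 → posterior Inverse-Gamma(19/2, 3811/96)
obs 4: x=4 → posterior Inverse-Gamma(10, 4579/96)
obs 5: x=4 → posterior Inverse-Gamma(21/2, 5347/96)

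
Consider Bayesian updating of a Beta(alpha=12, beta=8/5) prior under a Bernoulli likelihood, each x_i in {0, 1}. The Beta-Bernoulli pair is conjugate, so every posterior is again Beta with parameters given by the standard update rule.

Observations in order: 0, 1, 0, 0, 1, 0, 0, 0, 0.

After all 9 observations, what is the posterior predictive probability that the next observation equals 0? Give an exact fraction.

obs 1: x=0 → posterior Beta(12, 13/5)
obs 2: x=1 → posterior Beta(13, 13/5)
obs 3: x=0 → posterior Beta(13, 18/5)
obs 4: x=0 → posterior Beta(13, 23/5)
obs 5: x=1 → posterior Beta(14, 23/5)
obs 6: x=0 → posterior Beta(14, 28/5)
obs 7: x=0 → posterior Beta(14, 33/5)
obs 8: x=0 → posterior Beta(14, 38/5)
obs 9: x=0 → posterior Beta(14, 43/5)

43/113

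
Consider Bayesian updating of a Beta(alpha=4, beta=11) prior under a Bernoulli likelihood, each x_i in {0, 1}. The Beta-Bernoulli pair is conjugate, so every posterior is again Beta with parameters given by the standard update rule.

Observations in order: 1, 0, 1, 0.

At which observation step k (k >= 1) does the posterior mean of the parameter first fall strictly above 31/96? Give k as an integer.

k = 3

obs 1: x=1 → posterior Beta(5, 11)
obs 2: x=0 → posterior Beta(5, 12)
obs 3: x=1 → posterior Beta(6, 12)
obs 4: x=0 → posterior Beta(6, 13)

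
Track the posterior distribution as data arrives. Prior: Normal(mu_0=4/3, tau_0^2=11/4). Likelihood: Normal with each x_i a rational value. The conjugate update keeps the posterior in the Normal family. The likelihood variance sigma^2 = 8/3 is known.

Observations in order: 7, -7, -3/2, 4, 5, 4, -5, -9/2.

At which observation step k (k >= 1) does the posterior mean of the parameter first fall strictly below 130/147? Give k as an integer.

obs 1: x=7 → posterior Normal(821/195, 88/65)
obs 2: x=-7 → posterior Normal(64/147, 44/49)
obs 3: x=-3/2 → posterior Normal(-41/786, 88/131)
obs 4: x=4 → posterior Normal(751/984, 22/41)
obs 5: x=5 → posterior Normal(1741/1182, 88/197)
obs 6: x=4 → posterior Normal(2533/1380, 44/115)
obs 7: x=-5 → posterior Normal(1543/1578, 88/263)
obs 8: x=-9/2 → posterior Normal(163/444, 11/37)

k = 2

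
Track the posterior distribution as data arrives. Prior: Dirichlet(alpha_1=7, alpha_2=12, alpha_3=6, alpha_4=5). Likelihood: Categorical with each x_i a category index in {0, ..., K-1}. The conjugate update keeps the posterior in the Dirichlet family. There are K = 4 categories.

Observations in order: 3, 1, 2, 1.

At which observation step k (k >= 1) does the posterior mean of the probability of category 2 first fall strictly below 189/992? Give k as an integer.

k = 2

obs 1: x=3 → posterior Dirichlet(7, 12, 6, 6)
obs 2: x=1 → posterior Dirichlet(7, 13, 6, 6)
obs 3: x=2 → posterior Dirichlet(7, 13, 7, 6)
obs 4: x=1 → posterior Dirichlet(7, 14, 7, 6)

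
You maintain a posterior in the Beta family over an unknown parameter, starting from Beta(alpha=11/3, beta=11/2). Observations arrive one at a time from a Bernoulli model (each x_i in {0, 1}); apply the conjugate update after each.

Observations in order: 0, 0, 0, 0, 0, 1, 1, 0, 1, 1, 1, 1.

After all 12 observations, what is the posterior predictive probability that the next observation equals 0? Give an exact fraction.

69/127

obs 1: x=0 → posterior Beta(11/3, 13/2)
obs 2: x=0 → posterior Beta(11/3, 15/2)
obs 3: x=0 → posterior Beta(11/3, 17/2)
obs 4: x=0 → posterior Beta(11/3, 19/2)
obs 5: x=0 → posterior Beta(11/3, 21/2)
obs 6: x=1 → posterior Beta(14/3, 21/2)
obs 7: x=1 → posterior Beta(17/3, 21/2)
obs 8: x=0 → posterior Beta(17/3, 23/2)
obs 9: x=1 → posterior Beta(20/3, 23/2)
obs 10: x=1 → posterior Beta(23/3, 23/2)
obs 11: x=1 → posterior Beta(26/3, 23/2)
obs 12: x=1 → posterior Beta(29/3, 23/2)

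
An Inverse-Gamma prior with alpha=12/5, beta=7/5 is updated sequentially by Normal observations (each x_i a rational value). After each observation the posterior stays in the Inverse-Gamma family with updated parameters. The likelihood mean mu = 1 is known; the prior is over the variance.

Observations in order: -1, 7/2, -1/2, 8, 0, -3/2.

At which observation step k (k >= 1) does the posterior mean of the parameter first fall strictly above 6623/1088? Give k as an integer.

k = 4

obs 1: x=-1 → posterior Inverse-Gamma(29/10, 17/5)
obs 2: x=7/2 → posterior Inverse-Gamma(17/5, 261/40)
obs 3: x=-1/2 → posterior Inverse-Gamma(39/10, 153/20)
obs 4: x=8 → posterior Inverse-Gamma(22/5, 643/20)
obs 5: x=0 → posterior Inverse-Gamma(49/10, 653/20)
obs 6: x=-3/2 → posterior Inverse-Gamma(27/5, 1431/40)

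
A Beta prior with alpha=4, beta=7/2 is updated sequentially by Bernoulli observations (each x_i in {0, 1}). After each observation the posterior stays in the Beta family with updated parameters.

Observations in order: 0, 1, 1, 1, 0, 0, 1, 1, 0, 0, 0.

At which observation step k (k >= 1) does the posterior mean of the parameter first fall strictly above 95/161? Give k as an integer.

obs 1: x=0 → posterior Beta(4, 9/2)
obs 2: x=1 → posterior Beta(5, 9/2)
obs 3: x=1 → posterior Beta(6, 9/2)
obs 4: x=1 → posterior Beta(7, 9/2)
obs 5: x=0 → posterior Beta(7, 11/2)
obs 6: x=0 → posterior Beta(7, 13/2)
obs 7: x=1 → posterior Beta(8, 13/2)
obs 8: x=1 → posterior Beta(9, 13/2)
obs 9: x=0 → posterior Beta(9, 15/2)
obs 10: x=0 → posterior Beta(9, 17/2)
obs 11: x=0 → posterior Beta(9, 19/2)

k = 4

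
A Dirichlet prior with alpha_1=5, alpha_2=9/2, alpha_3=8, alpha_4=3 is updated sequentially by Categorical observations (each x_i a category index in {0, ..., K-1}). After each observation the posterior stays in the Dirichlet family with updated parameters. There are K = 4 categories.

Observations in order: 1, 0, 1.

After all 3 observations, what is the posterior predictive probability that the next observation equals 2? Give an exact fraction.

16/47

obs 1: x=1 → posterior Dirichlet(5, 11/2, 8, 3)
obs 2: x=0 → posterior Dirichlet(6, 11/2, 8, 3)
obs 3: x=1 → posterior Dirichlet(6, 13/2, 8, 3)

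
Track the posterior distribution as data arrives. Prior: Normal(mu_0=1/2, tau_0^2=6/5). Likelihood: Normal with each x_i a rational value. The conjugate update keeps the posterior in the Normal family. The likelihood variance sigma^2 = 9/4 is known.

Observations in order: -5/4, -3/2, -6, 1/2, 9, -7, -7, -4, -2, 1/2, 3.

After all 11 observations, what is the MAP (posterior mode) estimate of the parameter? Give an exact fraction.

obs 1: x=-5/4 → posterior Normal(-5/46, 18/23)
obs 2: x=-3/2 → posterior Normal(-29/62, 18/31)
obs 3: x=-6 → posterior Normal(-125/78, 6/13)
obs 4: x=1/2 → posterior Normal(-117/94, 18/47)
obs 5: x=9 → posterior Normal(27/110, 18/55)
obs 6: x=-7 → posterior Normal(-85/126, 2/7)
obs 7: x=-7 → posterior Normal(-197/142, 18/71)
obs 8: x=-4 → posterior Normal(-261/158, 18/79)
obs 9: x=-2 → posterior Normal(-293/174, 6/29)
obs 10: x=1/2 → posterior Normal(-3/2, 18/95)
obs 11: x=3 → posterior Normal(-237/206, 18/103)

-237/206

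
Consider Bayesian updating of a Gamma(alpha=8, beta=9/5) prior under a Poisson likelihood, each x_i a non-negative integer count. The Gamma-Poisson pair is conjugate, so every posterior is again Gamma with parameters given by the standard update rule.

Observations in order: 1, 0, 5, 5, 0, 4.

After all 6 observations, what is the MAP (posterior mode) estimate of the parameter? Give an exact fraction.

110/39

obs 1: x=1 → posterior Gamma(9, 14/5)
obs 2: x=0 → posterior Gamma(9, 19/5)
obs 3: x=5 → posterior Gamma(14, 24/5)
obs 4: x=5 → posterior Gamma(19, 29/5)
obs 5: x=0 → posterior Gamma(19, 34/5)
obs 6: x=4 → posterior Gamma(23, 39/5)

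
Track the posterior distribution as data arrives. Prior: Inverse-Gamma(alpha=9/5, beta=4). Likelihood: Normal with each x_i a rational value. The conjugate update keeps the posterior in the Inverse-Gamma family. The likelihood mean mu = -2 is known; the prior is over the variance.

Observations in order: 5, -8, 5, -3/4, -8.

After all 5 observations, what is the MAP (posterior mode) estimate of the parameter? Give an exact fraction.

14365/848

obs 1: x=5 → posterior Inverse-Gamma(23/10, 57/2)
obs 2: x=-8 → posterior Inverse-Gamma(14/5, 93/2)
obs 3: x=5 → posterior Inverse-Gamma(33/10, 71)
obs 4: x=-3/4 → posterior Inverse-Gamma(19/5, 2297/32)
obs 5: x=-8 → posterior Inverse-Gamma(43/10, 2873/32)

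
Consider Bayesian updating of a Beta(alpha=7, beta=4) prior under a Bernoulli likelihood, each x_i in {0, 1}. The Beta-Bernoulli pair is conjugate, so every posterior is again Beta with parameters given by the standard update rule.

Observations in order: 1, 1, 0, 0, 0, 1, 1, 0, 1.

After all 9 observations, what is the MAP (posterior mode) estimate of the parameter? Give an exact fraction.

11/18

obs 1: x=1 → posterior Beta(8, 4)
obs 2: x=1 → posterior Beta(9, 4)
obs 3: x=0 → posterior Beta(9, 5)
obs 4: x=0 → posterior Beta(9, 6)
obs 5: x=0 → posterior Beta(9, 7)
obs 6: x=1 → posterior Beta(10, 7)
obs 7: x=1 → posterior Beta(11, 7)
obs 8: x=0 → posterior Beta(11, 8)
obs 9: x=1 → posterior Beta(12, 8)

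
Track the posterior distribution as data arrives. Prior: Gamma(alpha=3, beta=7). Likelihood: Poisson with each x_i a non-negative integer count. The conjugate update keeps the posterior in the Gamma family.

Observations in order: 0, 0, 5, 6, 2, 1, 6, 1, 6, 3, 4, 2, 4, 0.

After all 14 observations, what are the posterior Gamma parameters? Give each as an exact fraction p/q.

alpha=43, beta=21

obs 1: x=0 → posterior Gamma(3, 8)
obs 2: x=0 → posterior Gamma(3, 9)
obs 3: x=5 → posterior Gamma(8, 10)
obs 4: x=6 → posterior Gamma(14, 11)
obs 5: x=2 → posterior Gamma(16, 12)
obs 6: x=1 → posterior Gamma(17, 13)
obs 7: x=6 → posterior Gamma(23, 14)
obs 8: x=1 → posterior Gamma(24, 15)
obs 9: x=6 → posterior Gamma(30, 16)
obs 10: x=3 → posterior Gamma(33, 17)
obs 11: x=4 → posterior Gamma(37, 18)
obs 12: x=2 → posterior Gamma(39, 19)
obs 13: x=4 → posterior Gamma(43, 20)
obs 14: x=0 → posterior Gamma(43, 21)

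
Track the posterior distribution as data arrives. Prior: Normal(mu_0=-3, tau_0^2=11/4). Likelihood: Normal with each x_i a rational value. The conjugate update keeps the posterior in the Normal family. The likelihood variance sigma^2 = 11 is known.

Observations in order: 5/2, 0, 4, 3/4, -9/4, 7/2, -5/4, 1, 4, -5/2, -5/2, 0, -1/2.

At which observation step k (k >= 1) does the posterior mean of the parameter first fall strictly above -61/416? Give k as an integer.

k = 9

obs 1: x=5/2 → posterior Normal(-19/10, 11/5)
obs 2: x=0 → posterior Normal(-19/12, 11/6)
obs 3: x=4 → posterior Normal(-11/14, 11/7)
obs 4: x=3/4 → posterior Normal(-19/32, 11/8)
obs 5: x=-9/4 → posterior Normal(-7/9, 11/9)
obs 6: x=7/2 → posterior Normal(-7/20, 11/10)
obs 7: x=-5/4 → posterior Normal(-19/44, 1)
obs 8: x=1 → posterior Normal(-5/16, 11/12)
obs 9: x=4 → posterior Normal(1/52, 11/13)
obs 10: x=-5/2 → posterior Normal(-9/56, 11/14)
obs 11: x=-5/2 → posterior Normal(-19/60, 11/15)
obs 12: x=0 → posterior Normal(-19/64, 11/16)
obs 13: x=-1/2 → posterior Normal(-21/68, 11/17)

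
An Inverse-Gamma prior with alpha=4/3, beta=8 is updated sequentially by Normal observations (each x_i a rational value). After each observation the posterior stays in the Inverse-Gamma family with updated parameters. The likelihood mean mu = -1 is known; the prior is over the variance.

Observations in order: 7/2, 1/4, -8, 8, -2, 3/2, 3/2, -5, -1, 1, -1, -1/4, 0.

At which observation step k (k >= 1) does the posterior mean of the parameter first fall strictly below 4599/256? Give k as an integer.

k = 2

obs 1: x=7/2 → posterior Inverse-Gamma(11/6, 145/8)
obs 2: x=1/4 → posterior Inverse-Gamma(7/3, 605/32)
obs 3: x=-8 → posterior Inverse-Gamma(17/6, 1389/32)
obs 4: x=8 → posterior Inverse-Gamma(10/3, 2685/32)
obs 5: x=-2 → posterior Inverse-Gamma(23/6, 2701/32)
obs 6: x=3/2 → posterior Inverse-Gamma(13/3, 2801/32)
obs 7: x=3/2 → posterior Inverse-Gamma(29/6, 2901/32)
obs 8: x=-5 → posterior Inverse-Gamma(16/3, 3157/32)
obs 9: x=-1 → posterior Inverse-Gamma(35/6, 3157/32)
obs 10: x=1 → posterior Inverse-Gamma(19/3, 3221/32)
obs 11: x=-1 → posterior Inverse-Gamma(41/6, 3221/32)
obs 12: x=-1/4 → posterior Inverse-Gamma(22/3, 1615/16)
obs 13: x=0 → posterior Inverse-Gamma(47/6, 1623/16)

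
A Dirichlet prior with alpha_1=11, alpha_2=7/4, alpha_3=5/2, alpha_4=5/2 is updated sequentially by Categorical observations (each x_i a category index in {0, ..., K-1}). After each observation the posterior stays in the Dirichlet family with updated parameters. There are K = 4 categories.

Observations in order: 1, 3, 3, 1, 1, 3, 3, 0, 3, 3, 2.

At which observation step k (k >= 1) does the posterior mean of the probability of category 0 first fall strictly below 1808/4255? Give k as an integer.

k = 11

obs 1: x=1 → posterior Dirichlet(11, 11/4, 5/2, 5/2)
obs 2: x=3 → posterior Dirichlet(11, 11/4, 5/2, 7/2)
obs 3: x=3 → posterior Dirichlet(11, 11/4, 5/2, 9/2)
obs 4: x=1 → posterior Dirichlet(11, 15/4, 5/2, 9/2)
obs 5: x=1 → posterior Dirichlet(11, 19/4, 5/2, 9/2)
obs 6: x=3 → posterior Dirichlet(11, 19/4, 5/2, 11/2)
obs 7: x=3 → posterior Dirichlet(11, 19/4, 5/2, 13/2)
obs 8: x=0 → posterior Dirichlet(12, 19/4, 5/2, 13/2)
obs 9: x=3 → posterior Dirichlet(12, 19/4, 5/2, 15/2)
obs 10: x=3 → posterior Dirichlet(12, 19/4, 5/2, 17/2)
obs 11: x=2 → posterior Dirichlet(12, 19/4, 7/2, 17/2)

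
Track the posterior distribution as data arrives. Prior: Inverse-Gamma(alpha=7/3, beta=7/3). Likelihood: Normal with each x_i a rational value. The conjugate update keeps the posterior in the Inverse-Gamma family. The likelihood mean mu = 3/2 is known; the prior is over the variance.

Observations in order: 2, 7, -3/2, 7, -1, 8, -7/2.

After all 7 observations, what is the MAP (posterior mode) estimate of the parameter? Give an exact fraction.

1775/164

obs 1: x=2 → posterior Inverse-Gamma(17/6, 59/24)
obs 2: x=7 → posterior Inverse-Gamma(10/3, 211/12)
obs 3: x=-3/2 → posterior Inverse-Gamma(23/6, 265/12)
obs 4: x=7 → posterior Inverse-Gamma(13/3, 893/24)
obs 5: x=-1 → posterior Inverse-Gamma(29/6, 121/3)
obs 6: x=8 → posterior Inverse-Gamma(16/3, 1475/24)
obs 7: x=-7/2 → posterior Inverse-Gamma(35/6, 1775/24)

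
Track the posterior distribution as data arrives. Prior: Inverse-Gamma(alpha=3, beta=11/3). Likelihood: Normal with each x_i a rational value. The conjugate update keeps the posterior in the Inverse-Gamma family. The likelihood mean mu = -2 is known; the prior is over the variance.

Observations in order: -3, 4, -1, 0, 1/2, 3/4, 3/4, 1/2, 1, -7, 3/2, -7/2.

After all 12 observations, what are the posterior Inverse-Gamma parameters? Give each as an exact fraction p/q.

alpha=9, beta=3011/48

obs 1: x=-3 → posterior Inverse-Gamma(7/2, 25/6)
obs 2: x=4 → posterior Inverse-Gamma(4, 133/6)
obs 3: x=-1 → posterior Inverse-Gamma(9/2, 68/3)
obs 4: x=0 → posterior Inverse-Gamma(5, 74/3)
obs 5: x=1/2 → posterior Inverse-Gamma(11/2, 667/24)
obs 6: x=3/4 → posterior Inverse-Gamma(6, 3031/96)
obs 7: x=3/4 → posterior Inverse-Gamma(13/2, 1697/48)
obs 8: x=1/2 → posterior Inverse-Gamma(7, 1847/48)
obs 9: x=1 → posterior Inverse-Gamma(15/2, 2063/48)
obs 10: x=-7 → posterior Inverse-Gamma(8, 2663/48)
obs 11: x=3/2 → posterior Inverse-Gamma(17/2, 2957/48)
obs 12: x=-7/2 → posterior Inverse-Gamma(9, 3011/48)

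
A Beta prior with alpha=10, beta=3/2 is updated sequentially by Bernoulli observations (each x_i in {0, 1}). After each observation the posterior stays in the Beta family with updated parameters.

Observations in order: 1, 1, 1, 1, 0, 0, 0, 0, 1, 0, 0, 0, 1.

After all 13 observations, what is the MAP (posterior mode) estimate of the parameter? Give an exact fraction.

2/3

obs 1: x=1 → posterior Beta(11, 3/2)
obs 2: x=1 → posterior Beta(12, 3/2)
obs 3: x=1 → posterior Beta(13, 3/2)
obs 4: x=1 → posterior Beta(14, 3/2)
obs 5: x=0 → posterior Beta(14, 5/2)
obs 6: x=0 → posterior Beta(14, 7/2)
obs 7: x=0 → posterior Beta(14, 9/2)
obs 8: x=0 → posterior Beta(14, 11/2)
obs 9: x=1 → posterior Beta(15, 11/2)
obs 10: x=0 → posterior Beta(15, 13/2)
obs 11: x=0 → posterior Beta(15, 15/2)
obs 12: x=0 → posterior Beta(15, 17/2)
obs 13: x=1 → posterior Beta(16, 17/2)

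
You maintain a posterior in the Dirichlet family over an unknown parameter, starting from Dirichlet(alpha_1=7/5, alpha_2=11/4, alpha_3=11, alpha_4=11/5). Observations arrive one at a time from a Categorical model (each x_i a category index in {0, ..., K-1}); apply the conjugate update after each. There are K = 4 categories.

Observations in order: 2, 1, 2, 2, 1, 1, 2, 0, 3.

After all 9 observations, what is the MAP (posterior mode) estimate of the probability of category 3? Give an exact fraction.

obs 1: x=2 → posterior Dirichlet(7/5, 11/4, 12, 11/5)
obs 2: x=1 → posterior Dirichlet(7/5, 15/4, 12, 11/5)
obs 3: x=2 → posterior Dirichlet(7/5, 15/4, 13, 11/5)
obs 4: x=2 → posterior Dirichlet(7/5, 15/4, 14, 11/5)
obs 5: x=1 → posterior Dirichlet(7/5, 19/4, 14, 11/5)
obs 6: x=1 → posterior Dirichlet(7/5, 23/4, 14, 11/5)
obs 7: x=2 → posterior Dirichlet(7/5, 23/4, 15, 11/5)
obs 8: x=0 → posterior Dirichlet(12/5, 23/4, 15, 11/5)
obs 9: x=3 → posterior Dirichlet(12/5, 23/4, 15, 16/5)

44/447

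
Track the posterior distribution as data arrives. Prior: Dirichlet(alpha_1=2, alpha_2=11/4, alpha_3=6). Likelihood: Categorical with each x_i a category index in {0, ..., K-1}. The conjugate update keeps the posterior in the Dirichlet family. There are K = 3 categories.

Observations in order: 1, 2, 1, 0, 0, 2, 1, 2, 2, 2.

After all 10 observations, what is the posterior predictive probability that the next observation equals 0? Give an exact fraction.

16/83

obs 1: x=1 → posterior Dirichlet(2, 15/4, 6)
obs 2: x=2 → posterior Dirichlet(2, 15/4, 7)
obs 3: x=1 → posterior Dirichlet(2, 19/4, 7)
obs 4: x=0 → posterior Dirichlet(3, 19/4, 7)
obs 5: x=0 → posterior Dirichlet(4, 19/4, 7)
obs 6: x=2 → posterior Dirichlet(4, 19/4, 8)
obs 7: x=1 → posterior Dirichlet(4, 23/4, 8)
obs 8: x=2 → posterior Dirichlet(4, 23/4, 9)
obs 9: x=2 → posterior Dirichlet(4, 23/4, 10)
obs 10: x=2 → posterior Dirichlet(4, 23/4, 11)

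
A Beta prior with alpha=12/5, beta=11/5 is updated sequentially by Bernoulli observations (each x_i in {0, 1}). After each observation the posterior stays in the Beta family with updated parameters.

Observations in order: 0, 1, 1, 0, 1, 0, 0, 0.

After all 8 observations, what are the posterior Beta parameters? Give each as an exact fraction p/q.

obs 1: x=0 → posterior Beta(12/5, 16/5)
obs 2: x=1 → posterior Beta(17/5, 16/5)
obs 3: x=1 → posterior Beta(22/5, 16/5)
obs 4: x=0 → posterior Beta(22/5, 21/5)
obs 5: x=1 → posterior Beta(27/5, 21/5)
obs 6: x=0 → posterior Beta(27/5, 26/5)
obs 7: x=0 → posterior Beta(27/5, 31/5)
obs 8: x=0 → posterior Beta(27/5, 36/5)

alpha=27/5, beta=36/5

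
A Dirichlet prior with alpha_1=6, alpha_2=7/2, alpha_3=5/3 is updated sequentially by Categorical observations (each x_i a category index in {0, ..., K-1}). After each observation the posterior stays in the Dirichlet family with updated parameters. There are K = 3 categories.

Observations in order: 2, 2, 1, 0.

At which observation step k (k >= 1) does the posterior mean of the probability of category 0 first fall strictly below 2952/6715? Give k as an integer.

obs 1: x=2 → posterior Dirichlet(6, 7/2, 8/3)
obs 2: x=2 → posterior Dirichlet(6, 7/2, 11/3)
obs 3: x=1 → posterior Dirichlet(6, 9/2, 11/3)
obs 4: x=0 → posterior Dirichlet(7, 9/2, 11/3)

k = 3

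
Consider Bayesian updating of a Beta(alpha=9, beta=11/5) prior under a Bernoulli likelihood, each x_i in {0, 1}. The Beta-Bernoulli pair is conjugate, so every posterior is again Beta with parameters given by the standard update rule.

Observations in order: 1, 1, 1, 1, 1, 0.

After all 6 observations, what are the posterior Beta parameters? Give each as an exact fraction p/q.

obs 1: x=1 → posterior Beta(10, 11/5)
obs 2: x=1 → posterior Beta(11, 11/5)
obs 3: x=1 → posterior Beta(12, 11/5)
obs 4: x=1 → posterior Beta(13, 11/5)
obs 5: x=1 → posterior Beta(14, 11/5)
obs 6: x=0 → posterior Beta(14, 16/5)

alpha=14, beta=16/5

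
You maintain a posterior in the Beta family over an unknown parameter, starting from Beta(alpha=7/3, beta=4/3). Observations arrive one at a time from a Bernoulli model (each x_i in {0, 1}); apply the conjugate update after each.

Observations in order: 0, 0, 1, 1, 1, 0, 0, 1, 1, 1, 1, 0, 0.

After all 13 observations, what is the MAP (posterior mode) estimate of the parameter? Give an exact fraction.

obs 1: x=0 → posterior Beta(7/3, 7/3)
obs 2: x=0 → posterior Beta(7/3, 10/3)
obs 3: x=1 → posterior Beta(10/3, 10/3)
obs 4: x=1 → posterior Beta(13/3, 10/3)
obs 5: x=1 → posterior Beta(16/3, 10/3)
obs 6: x=0 → posterior Beta(16/3, 13/3)
obs 7: x=0 → posterior Beta(16/3, 16/3)
obs 8: x=1 → posterior Beta(19/3, 16/3)
obs 9: x=1 → posterior Beta(22/3, 16/3)
obs 10: x=1 → posterior Beta(25/3, 16/3)
obs 11: x=1 → posterior Beta(28/3, 16/3)
obs 12: x=0 → posterior Beta(28/3, 19/3)
obs 13: x=0 → posterior Beta(28/3, 22/3)

25/44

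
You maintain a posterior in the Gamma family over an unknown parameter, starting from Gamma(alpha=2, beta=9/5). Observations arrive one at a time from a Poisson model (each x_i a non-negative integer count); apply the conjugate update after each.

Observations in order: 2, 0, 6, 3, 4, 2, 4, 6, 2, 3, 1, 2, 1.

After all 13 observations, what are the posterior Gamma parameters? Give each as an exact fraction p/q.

alpha=38, beta=74/5

obs 1: x=2 → posterior Gamma(4, 14/5)
obs 2: x=0 → posterior Gamma(4, 19/5)
obs 3: x=6 → posterior Gamma(10, 24/5)
obs 4: x=3 → posterior Gamma(13, 29/5)
obs 5: x=4 → posterior Gamma(17, 34/5)
obs 6: x=2 → posterior Gamma(19, 39/5)
obs 7: x=4 → posterior Gamma(23, 44/5)
obs 8: x=6 → posterior Gamma(29, 49/5)
obs 9: x=2 → posterior Gamma(31, 54/5)
obs 10: x=3 → posterior Gamma(34, 59/5)
obs 11: x=1 → posterior Gamma(35, 64/5)
obs 12: x=2 → posterior Gamma(37, 69/5)
obs 13: x=1 → posterior Gamma(38, 74/5)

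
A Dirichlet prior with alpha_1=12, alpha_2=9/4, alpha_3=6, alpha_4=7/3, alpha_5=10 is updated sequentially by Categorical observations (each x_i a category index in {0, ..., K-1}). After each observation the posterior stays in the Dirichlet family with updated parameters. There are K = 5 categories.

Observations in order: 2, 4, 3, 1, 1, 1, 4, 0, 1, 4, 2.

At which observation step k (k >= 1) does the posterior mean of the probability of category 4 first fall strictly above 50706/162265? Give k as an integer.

k = 2

obs 1: x=2 → posterior Dirichlet(12, 9/4, 7, 7/3, 10)
obs 2: x=4 → posterior Dirichlet(12, 9/4, 7, 7/3, 11)
obs 3: x=3 → posterior Dirichlet(12, 9/4, 7, 10/3, 11)
obs 4: x=1 → posterior Dirichlet(12, 13/4, 7, 10/3, 11)
obs 5: x=1 → posterior Dirichlet(12, 17/4, 7, 10/3, 11)
obs 6: x=1 → posterior Dirichlet(12, 21/4, 7, 10/3, 11)
obs 7: x=4 → posterior Dirichlet(12, 21/4, 7, 10/3, 12)
obs 8: x=0 → posterior Dirichlet(13, 21/4, 7, 10/3, 12)
obs 9: x=1 → posterior Dirichlet(13, 25/4, 7, 10/3, 12)
obs 10: x=4 → posterior Dirichlet(13, 25/4, 7, 10/3, 13)
obs 11: x=2 → posterior Dirichlet(13, 25/4, 8, 10/3, 13)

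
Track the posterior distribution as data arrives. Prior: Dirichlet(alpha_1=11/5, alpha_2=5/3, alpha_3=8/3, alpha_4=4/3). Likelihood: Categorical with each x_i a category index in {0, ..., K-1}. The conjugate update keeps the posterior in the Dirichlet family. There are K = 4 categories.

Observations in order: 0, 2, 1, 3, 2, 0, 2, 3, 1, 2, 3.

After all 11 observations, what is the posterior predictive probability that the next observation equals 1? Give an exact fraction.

55/283

obs 1: x=0 → posterior Dirichlet(16/5, 5/3, 8/3, 4/3)
obs 2: x=2 → posterior Dirichlet(16/5, 5/3, 11/3, 4/3)
obs 3: x=1 → posterior Dirichlet(16/5, 8/3, 11/3, 4/3)
obs 4: x=3 → posterior Dirichlet(16/5, 8/3, 11/3, 7/3)
obs 5: x=2 → posterior Dirichlet(16/5, 8/3, 14/3, 7/3)
obs 6: x=0 → posterior Dirichlet(21/5, 8/3, 14/3, 7/3)
obs 7: x=2 → posterior Dirichlet(21/5, 8/3, 17/3, 7/3)
obs 8: x=3 → posterior Dirichlet(21/5, 8/3, 17/3, 10/3)
obs 9: x=1 → posterior Dirichlet(21/5, 11/3, 17/3, 10/3)
obs 10: x=2 → posterior Dirichlet(21/5, 11/3, 20/3, 10/3)
obs 11: x=3 → posterior Dirichlet(21/5, 11/3, 20/3, 13/3)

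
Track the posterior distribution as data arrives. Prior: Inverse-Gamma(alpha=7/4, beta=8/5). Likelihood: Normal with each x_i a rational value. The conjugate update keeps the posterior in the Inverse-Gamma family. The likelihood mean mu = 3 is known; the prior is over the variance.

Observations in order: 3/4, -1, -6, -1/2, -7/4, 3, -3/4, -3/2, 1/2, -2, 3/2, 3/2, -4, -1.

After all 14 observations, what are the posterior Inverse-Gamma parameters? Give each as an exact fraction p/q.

alpha=35/4, beta=22011/160

obs 1: x=3/4 → posterior Inverse-Gamma(9/4, 661/160)
obs 2: x=-1 → posterior Inverse-Gamma(11/4, 1941/160)
obs 3: x=-6 → posterior Inverse-Gamma(13/4, 8421/160)
obs 4: x=-1/2 → posterior Inverse-Gamma(15/4, 9401/160)
obs 5: x=-7/4 → posterior Inverse-Gamma(17/4, 5603/80)
obs 6: x=3 → posterior Inverse-Gamma(19/4, 5603/80)
obs 7: x=-3/4 → posterior Inverse-Gamma(21/4, 12331/160)
obs 8: x=-3/2 → posterior Inverse-Gamma(23/4, 13951/160)
obs 9: x=1/2 → posterior Inverse-Gamma(25/4, 14451/160)
obs 10: x=-2 → posterior Inverse-Gamma(27/4, 16451/160)
obs 11: x=3/2 → posterior Inverse-Gamma(29/4, 16631/160)
obs 12: x=3/2 → posterior Inverse-Gamma(31/4, 16811/160)
obs 13: x=-4 → posterior Inverse-Gamma(33/4, 20731/160)
obs 14: x=-1 → posterior Inverse-Gamma(35/4, 22011/160)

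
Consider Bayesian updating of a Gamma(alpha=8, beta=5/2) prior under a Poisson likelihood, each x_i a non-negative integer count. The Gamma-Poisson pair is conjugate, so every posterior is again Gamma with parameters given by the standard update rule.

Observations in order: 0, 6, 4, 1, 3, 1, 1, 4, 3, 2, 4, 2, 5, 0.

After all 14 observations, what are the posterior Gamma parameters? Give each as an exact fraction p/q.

alpha=44, beta=33/2

obs 1: x=0 → posterior Gamma(8, 7/2)
obs 2: x=6 → posterior Gamma(14, 9/2)
obs 3: x=4 → posterior Gamma(18, 11/2)
obs 4: x=1 → posterior Gamma(19, 13/2)
obs 5: x=3 → posterior Gamma(22, 15/2)
obs 6: x=1 → posterior Gamma(23, 17/2)
obs 7: x=1 → posterior Gamma(24, 19/2)
obs 8: x=4 → posterior Gamma(28, 21/2)
obs 9: x=3 → posterior Gamma(31, 23/2)
obs 10: x=2 → posterior Gamma(33, 25/2)
obs 11: x=4 → posterior Gamma(37, 27/2)
obs 12: x=2 → posterior Gamma(39, 29/2)
obs 13: x=5 → posterior Gamma(44, 31/2)
obs 14: x=0 → posterior Gamma(44, 33/2)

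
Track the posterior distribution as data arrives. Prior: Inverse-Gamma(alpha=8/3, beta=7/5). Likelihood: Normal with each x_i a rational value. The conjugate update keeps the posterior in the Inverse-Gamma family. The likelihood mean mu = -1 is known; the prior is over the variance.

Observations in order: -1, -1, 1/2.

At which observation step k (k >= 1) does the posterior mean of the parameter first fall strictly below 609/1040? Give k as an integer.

obs 1: x=-1 → posterior Inverse-Gamma(19/6, 7/5)
obs 2: x=-1 → posterior Inverse-Gamma(11/3, 7/5)
obs 3: x=1/2 → posterior Inverse-Gamma(25/6, 101/40)

k = 2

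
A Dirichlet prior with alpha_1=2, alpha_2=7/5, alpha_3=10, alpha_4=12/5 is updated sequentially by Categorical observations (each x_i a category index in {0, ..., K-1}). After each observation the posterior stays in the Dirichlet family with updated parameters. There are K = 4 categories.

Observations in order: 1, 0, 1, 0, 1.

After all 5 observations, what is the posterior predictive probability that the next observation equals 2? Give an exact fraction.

25/52

obs 1: x=1 → posterior Dirichlet(2, 12/5, 10, 12/5)
obs 2: x=0 → posterior Dirichlet(3, 12/5, 10, 12/5)
obs 3: x=1 → posterior Dirichlet(3, 17/5, 10, 12/5)
obs 4: x=0 → posterior Dirichlet(4, 17/5, 10, 12/5)
obs 5: x=1 → posterior Dirichlet(4, 22/5, 10, 12/5)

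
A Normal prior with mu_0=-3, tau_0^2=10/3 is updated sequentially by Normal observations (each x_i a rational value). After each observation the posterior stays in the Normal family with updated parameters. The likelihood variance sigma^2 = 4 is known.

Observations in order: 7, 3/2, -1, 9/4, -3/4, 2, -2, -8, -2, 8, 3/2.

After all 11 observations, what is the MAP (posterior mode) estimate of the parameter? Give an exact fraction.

obs 1: x=7 → posterior Normal(17/11, 20/11)
obs 2: x=3/2 → posterior Normal(49/32, 5/4)
obs 3: x=-1 → posterior Normal(13/14, 20/21)
obs 4: x=9/4 → posterior Normal(123/104, 10/13)
obs 5: x=-3/4 → posterior Normal(27/31, 20/31)
obs 6: x=2 → posterior Normal(37/36, 5/9)
obs 7: x=-2 → posterior Normal(27/41, 20/41)
obs 8: x=-8 → posterior Normal(-13/46, 10/23)
obs 9: x=-2 → posterior Normal(-23/51, 20/51)
obs 10: x=8 → posterior Normal(17/56, 5/14)
obs 11: x=3/2 → posterior Normal(49/122, 20/61)

49/122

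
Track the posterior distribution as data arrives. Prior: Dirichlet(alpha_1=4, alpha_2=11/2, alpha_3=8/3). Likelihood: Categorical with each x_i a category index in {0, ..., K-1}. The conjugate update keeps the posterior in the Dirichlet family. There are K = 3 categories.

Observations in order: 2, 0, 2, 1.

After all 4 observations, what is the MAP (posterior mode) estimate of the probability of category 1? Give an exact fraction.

33/79

obs 1: x=2 → posterior Dirichlet(4, 11/2, 11/3)
obs 2: x=0 → posterior Dirichlet(5, 11/2, 11/3)
obs 3: x=2 → posterior Dirichlet(5, 11/2, 14/3)
obs 4: x=1 → posterior Dirichlet(5, 13/2, 14/3)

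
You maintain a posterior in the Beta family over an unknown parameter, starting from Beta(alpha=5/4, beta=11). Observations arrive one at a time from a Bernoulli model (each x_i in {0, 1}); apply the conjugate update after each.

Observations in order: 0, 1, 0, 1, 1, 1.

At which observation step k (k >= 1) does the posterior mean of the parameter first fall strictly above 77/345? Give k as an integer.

obs 1: x=0 → posterior Beta(5/4, 12)
obs 2: x=1 → posterior Beta(9/4, 12)
obs 3: x=0 → posterior Beta(9/4, 13)
obs 4: x=1 → posterior Beta(13/4, 13)
obs 5: x=1 → posterior Beta(17/4, 13)
obs 6: x=1 → posterior Beta(21/4, 13)

k = 5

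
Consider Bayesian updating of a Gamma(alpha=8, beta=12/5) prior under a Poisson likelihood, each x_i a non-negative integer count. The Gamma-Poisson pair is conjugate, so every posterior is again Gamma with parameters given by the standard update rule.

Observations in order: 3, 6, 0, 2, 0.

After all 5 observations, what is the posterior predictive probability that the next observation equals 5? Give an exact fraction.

9387650252165556587768650502800034375/129683561649478804976535487637071331328

obs 1: x=3 → posterior Gamma(11, 17/5)
obs 2: x=6 → posterior Gamma(17, 22/5)
obs 3: x=0 → posterior Gamma(17, 27/5)
obs 4: x=2 → posterior Gamma(19, 32/5)
obs 5: x=0 → posterior Gamma(19, 37/5)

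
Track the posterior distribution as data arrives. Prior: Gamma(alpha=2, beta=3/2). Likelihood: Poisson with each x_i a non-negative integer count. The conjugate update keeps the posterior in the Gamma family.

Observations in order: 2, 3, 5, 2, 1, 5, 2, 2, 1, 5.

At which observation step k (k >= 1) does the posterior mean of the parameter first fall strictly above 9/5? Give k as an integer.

obs 1: x=2 → posterior Gamma(4, 5/2)
obs 2: x=3 → posterior Gamma(7, 7/2)
obs 3: x=5 → posterior Gamma(12, 9/2)
obs 4: x=2 → posterior Gamma(14, 11/2)
obs 5: x=1 → posterior Gamma(15, 13/2)
obs 6: x=5 → posterior Gamma(20, 15/2)
obs 7: x=2 → posterior Gamma(22, 17/2)
obs 8: x=2 → posterior Gamma(24, 19/2)
obs 9: x=1 → posterior Gamma(25, 21/2)
obs 10: x=5 → posterior Gamma(30, 23/2)

k = 2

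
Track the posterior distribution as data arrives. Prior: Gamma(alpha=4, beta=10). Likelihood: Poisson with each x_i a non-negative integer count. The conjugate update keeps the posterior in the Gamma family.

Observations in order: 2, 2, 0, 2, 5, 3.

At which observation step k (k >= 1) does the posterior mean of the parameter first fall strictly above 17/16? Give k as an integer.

obs 1: x=2 → posterior Gamma(6, 11)
obs 2: x=2 → posterior Gamma(8, 12)
obs 3: x=0 → posterior Gamma(8, 13)
obs 4: x=2 → posterior Gamma(10, 14)
obs 5: x=5 → posterior Gamma(15, 15)
obs 6: x=3 → posterior Gamma(18, 16)

k = 6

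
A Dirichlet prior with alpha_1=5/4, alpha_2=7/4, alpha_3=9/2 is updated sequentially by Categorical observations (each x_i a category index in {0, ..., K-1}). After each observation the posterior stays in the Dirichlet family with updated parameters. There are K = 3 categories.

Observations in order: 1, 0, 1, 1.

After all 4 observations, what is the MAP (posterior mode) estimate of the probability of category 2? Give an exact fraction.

7/17

obs 1: x=1 → posterior Dirichlet(5/4, 11/4, 9/2)
obs 2: x=0 → posterior Dirichlet(9/4, 11/4, 9/2)
obs 3: x=1 → posterior Dirichlet(9/4, 15/4, 9/2)
obs 4: x=1 → posterior Dirichlet(9/4, 19/4, 9/2)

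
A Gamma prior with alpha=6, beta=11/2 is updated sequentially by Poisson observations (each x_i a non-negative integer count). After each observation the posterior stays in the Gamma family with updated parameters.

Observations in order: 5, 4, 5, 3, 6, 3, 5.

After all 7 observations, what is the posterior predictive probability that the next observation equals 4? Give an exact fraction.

obs 1: x=5 → posterior Gamma(11, 13/2)
obs 2: x=4 → posterior Gamma(15, 15/2)
obs 3: x=5 → posterior Gamma(20, 17/2)
obs 4: x=3 → posterior Gamma(23, 19/2)
obs 5: x=6 → posterior Gamma(29, 21/2)
obs 6: x=3 → posterior Gamma(32, 23/2)
obs 7: x=5 → posterior Gamma(37, 25/2)

7741034104957050798745399333711247891187667846679687500000/48519278097689642681155855396759336072749841943521979872827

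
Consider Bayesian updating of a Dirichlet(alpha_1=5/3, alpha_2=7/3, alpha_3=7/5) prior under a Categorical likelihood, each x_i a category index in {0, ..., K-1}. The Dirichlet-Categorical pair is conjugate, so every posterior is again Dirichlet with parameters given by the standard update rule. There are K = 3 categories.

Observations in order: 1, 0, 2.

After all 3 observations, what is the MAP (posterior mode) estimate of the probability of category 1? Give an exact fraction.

obs 1: x=1 → posterior Dirichlet(5/3, 10/3, 7/5)
obs 2: x=0 → posterior Dirichlet(8/3, 10/3, 7/5)
obs 3: x=2 → posterior Dirichlet(8/3, 10/3, 12/5)

35/81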